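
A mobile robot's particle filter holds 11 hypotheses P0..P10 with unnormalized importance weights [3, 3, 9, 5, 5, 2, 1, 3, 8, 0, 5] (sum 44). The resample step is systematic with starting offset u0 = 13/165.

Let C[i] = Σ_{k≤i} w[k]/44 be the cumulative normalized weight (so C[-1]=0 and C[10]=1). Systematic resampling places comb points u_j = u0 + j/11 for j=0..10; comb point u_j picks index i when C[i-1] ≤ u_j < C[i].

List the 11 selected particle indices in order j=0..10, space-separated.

C = [3/44, 3/22, 15/44, 5/11, 25/44, 27/44, 7/11, 31/44, 39/44, 39/44, 1]
j=0: u_0=13/165 ∈ [3/44, 3/22) → index 1
j=1: u_1=28/165 ∈ [3/22, 15/44) → index 2
j=2: u_2=43/165 ∈ [3/22, 15/44) → index 2
j=3: u_3=58/165 ∈ [15/44, 5/11) → index 3
j=4: u_4=73/165 ∈ [15/44, 5/11) → index 3
j=5: u_5=8/15 ∈ [5/11, 25/44) → index 4
j=6: u_6=103/165 ∈ [27/44, 7/11) → index 6
j=7: u_7=118/165 ∈ [31/44, 39/44) → index 8
j=8: u_8=133/165 ∈ [31/44, 39/44) → index 8
j=9: u_9=148/165 ∈ [39/44, 1) → index 10
j=10: u_10=163/165 ∈ [39/44, 1) → index 10

1 2 2 3 3 4 6 8 8 10 10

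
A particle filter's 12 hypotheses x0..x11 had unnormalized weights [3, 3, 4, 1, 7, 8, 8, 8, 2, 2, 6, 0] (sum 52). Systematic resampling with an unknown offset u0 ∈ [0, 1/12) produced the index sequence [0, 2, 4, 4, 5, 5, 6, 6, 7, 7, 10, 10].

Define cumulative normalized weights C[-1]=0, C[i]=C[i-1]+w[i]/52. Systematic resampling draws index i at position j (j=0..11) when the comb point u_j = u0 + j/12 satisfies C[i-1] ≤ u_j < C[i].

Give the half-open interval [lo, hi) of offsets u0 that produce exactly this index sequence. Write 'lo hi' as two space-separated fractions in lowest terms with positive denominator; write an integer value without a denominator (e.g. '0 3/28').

C = [3/52, 3/26, 5/26, 11/52, 9/26, 1/2, 17/26, 21/26, 11/13, 23/26, 1, 1]
j=0 picked index 0: u0 ∈ [0, 3/52)
j=1 picked index 2: u0 ∈ [5/156, 17/156)
j=2 picked index 4: u0 ∈ [7/156, 7/39)
j=3 picked index 4: u0 ∈ [-1/26, 5/52)
j=4 picked index 5: u0 ∈ [1/78, 1/6)
j=5 picked index 5: u0 ∈ [-11/156, 1/12)
j=6 picked index 6: u0 ∈ [0, 2/13)
j=7 picked index 6: u0 ∈ [-1/12, 11/156)
j=8 picked index 7: u0 ∈ [-1/78, 11/78)
j=9 picked index 7: u0 ∈ [-5/52, 3/52)
j=10 picked index 10: u0 ∈ [2/39, 1/6)
j=11 picked index 10: u0 ∈ [-5/156, 1/12)
intersection: [2/39, 3/52)

2/39 3/52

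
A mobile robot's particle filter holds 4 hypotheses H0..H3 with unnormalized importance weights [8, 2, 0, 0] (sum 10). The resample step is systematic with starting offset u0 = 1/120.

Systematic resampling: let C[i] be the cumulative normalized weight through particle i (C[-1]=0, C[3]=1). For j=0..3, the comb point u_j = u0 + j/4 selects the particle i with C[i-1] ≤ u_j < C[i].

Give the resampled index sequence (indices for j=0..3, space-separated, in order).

C = [4/5, 1, 1, 1]
j=0: u_0=1/120 ∈ [0, 4/5) → index 0
j=1: u_1=31/120 ∈ [0, 4/5) → index 0
j=2: u_2=61/120 ∈ [0, 4/5) → index 0
j=3: u_3=91/120 ∈ [0, 4/5) → index 0

0 0 0 0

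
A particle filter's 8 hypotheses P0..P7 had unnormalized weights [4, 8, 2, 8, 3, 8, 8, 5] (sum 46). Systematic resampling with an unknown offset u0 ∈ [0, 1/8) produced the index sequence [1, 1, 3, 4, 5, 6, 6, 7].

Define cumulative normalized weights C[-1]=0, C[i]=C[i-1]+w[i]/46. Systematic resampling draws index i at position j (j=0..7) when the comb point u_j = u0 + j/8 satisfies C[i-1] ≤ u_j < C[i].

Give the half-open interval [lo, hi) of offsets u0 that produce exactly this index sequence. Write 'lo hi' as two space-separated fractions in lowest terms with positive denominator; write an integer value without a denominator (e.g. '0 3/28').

19/184 1/8

C = [2/23, 6/23, 7/23, 11/23, 25/46, 33/46, 41/46, 1]
j=0 picked index 1: u0 ∈ [2/23, 6/23)
j=1 picked index 1: u0 ∈ [-7/184, 25/184)
j=2 picked index 3: u0 ∈ [5/92, 21/92)
j=3 picked index 4: u0 ∈ [19/184, 31/184)
j=4 picked index 5: u0 ∈ [1/23, 5/23)
j=5 picked index 6: u0 ∈ [17/184, 49/184)
j=6 picked index 6: u0 ∈ [-3/92, 13/92)
j=7 picked index 7: u0 ∈ [3/184, 1/8)
intersection: [19/184, 1/8)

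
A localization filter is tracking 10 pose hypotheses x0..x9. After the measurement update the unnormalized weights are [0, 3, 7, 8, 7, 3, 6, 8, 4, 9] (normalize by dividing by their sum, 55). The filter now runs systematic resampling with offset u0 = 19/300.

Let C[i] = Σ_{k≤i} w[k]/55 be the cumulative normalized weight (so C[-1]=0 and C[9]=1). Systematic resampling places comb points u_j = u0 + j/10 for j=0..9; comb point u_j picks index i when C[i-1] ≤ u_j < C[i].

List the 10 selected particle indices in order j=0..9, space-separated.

2 2 3 4 5 6 7 7 9 9

C = [0, 3/55, 2/11, 18/55, 5/11, 28/55, 34/55, 42/55, 46/55, 1]
j=0: u_0=19/300 ∈ [3/55, 2/11) → index 2
j=1: u_1=49/300 ∈ [3/55, 2/11) → index 2
j=2: u_2=79/300 ∈ [2/11, 18/55) → index 3
j=3: u_3=109/300 ∈ [18/55, 5/11) → index 4
j=4: u_4=139/300 ∈ [5/11, 28/55) → index 5
j=5: u_5=169/300 ∈ [28/55, 34/55) → index 6
j=6: u_6=199/300 ∈ [34/55, 42/55) → index 7
j=7: u_7=229/300 ∈ [34/55, 42/55) → index 7
j=8: u_8=259/300 ∈ [46/55, 1) → index 9
j=9: u_9=289/300 ∈ [46/55, 1) → index 9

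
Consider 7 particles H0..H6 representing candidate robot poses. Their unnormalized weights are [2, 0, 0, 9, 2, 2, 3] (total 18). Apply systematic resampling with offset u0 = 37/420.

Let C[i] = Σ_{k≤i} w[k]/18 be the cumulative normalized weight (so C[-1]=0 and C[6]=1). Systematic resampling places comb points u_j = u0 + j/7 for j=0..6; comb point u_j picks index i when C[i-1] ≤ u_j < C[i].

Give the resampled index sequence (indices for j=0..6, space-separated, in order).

C = [1/9, 1/9, 1/9, 11/18, 13/18, 5/6, 1]
j=0: u_0=37/420 ∈ [0, 1/9) → index 0
j=1: u_1=97/420 ∈ [1/9, 11/18) → index 3
j=2: u_2=157/420 ∈ [1/9, 11/18) → index 3
j=3: u_3=31/60 ∈ [1/9, 11/18) → index 3
j=4: u_4=277/420 ∈ [11/18, 13/18) → index 4
j=5: u_5=337/420 ∈ [13/18, 5/6) → index 5
j=6: u_6=397/420 ∈ [5/6, 1) → index 6

0 3 3 3 4 5 6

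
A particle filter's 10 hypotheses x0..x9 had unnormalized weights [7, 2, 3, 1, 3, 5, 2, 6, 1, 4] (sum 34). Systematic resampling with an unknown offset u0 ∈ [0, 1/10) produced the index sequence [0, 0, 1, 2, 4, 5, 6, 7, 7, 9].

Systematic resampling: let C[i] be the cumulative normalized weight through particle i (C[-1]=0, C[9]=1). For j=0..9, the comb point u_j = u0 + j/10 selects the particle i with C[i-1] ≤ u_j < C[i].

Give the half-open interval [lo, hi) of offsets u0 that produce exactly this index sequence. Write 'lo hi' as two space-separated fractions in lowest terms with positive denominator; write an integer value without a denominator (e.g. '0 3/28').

3/170 9/170

C = [7/34, 9/34, 6/17, 13/34, 8/17, 21/34, 23/34, 29/34, 15/17, 1]
j=0 picked index 0: u0 ∈ [0, 7/34)
j=1 picked index 0: u0 ∈ [-1/10, 9/85)
j=2 picked index 1: u0 ∈ [1/170, 11/170)
j=3 picked index 2: u0 ∈ [-3/85, 9/170)
j=4 picked index 4: u0 ∈ [-3/170, 6/85)
j=5 picked index 5: u0 ∈ [-1/34, 2/17)
j=6 picked index 6: u0 ∈ [3/170, 13/170)
j=7 picked index 7: u0 ∈ [-2/85, 13/85)
j=8 picked index 7: u0 ∈ [-21/170, 9/170)
j=9 picked index 9: u0 ∈ [-3/170, 1/10)
intersection: [3/170, 9/170)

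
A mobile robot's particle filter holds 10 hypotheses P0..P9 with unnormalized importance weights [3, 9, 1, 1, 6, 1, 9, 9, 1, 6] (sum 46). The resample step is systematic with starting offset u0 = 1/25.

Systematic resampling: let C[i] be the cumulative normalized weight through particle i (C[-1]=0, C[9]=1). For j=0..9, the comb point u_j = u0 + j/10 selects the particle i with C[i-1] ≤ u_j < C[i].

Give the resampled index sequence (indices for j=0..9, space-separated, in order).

0 1 1 4 5 6 6 7 7 9

C = [3/46, 6/23, 13/46, 7/23, 10/23, 21/46, 15/23, 39/46, 20/23, 1]
j=0: u_0=1/25 ∈ [0, 3/46) → index 0
j=1: u_1=7/50 ∈ [3/46, 6/23) → index 1
j=2: u_2=6/25 ∈ [3/46, 6/23) → index 1
j=3: u_3=17/50 ∈ [7/23, 10/23) → index 4
j=4: u_4=11/25 ∈ [10/23, 21/46) → index 5
j=5: u_5=27/50 ∈ [21/46, 15/23) → index 6
j=6: u_6=16/25 ∈ [21/46, 15/23) → index 6
j=7: u_7=37/50 ∈ [15/23, 39/46) → index 7
j=8: u_8=21/25 ∈ [15/23, 39/46) → index 7
j=9: u_9=47/50 ∈ [20/23, 1) → index 9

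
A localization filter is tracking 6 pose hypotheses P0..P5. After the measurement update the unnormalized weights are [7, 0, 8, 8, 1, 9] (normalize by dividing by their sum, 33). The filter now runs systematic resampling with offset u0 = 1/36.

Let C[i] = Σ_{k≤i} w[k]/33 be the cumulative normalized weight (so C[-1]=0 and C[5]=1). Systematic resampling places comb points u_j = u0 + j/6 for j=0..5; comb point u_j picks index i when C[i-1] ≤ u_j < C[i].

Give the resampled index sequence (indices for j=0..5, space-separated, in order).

C = [7/33, 7/33, 5/11, 23/33, 8/11, 1]
j=0: u_0=1/36 ∈ [0, 7/33) → index 0
j=1: u_1=7/36 ∈ [0, 7/33) → index 0
j=2: u_2=13/36 ∈ [7/33, 5/11) → index 2
j=3: u_3=19/36 ∈ [5/11, 23/33) → index 3
j=4: u_4=25/36 ∈ [5/11, 23/33) → index 3
j=5: u_5=31/36 ∈ [8/11, 1) → index 5

0 0 2 3 3 5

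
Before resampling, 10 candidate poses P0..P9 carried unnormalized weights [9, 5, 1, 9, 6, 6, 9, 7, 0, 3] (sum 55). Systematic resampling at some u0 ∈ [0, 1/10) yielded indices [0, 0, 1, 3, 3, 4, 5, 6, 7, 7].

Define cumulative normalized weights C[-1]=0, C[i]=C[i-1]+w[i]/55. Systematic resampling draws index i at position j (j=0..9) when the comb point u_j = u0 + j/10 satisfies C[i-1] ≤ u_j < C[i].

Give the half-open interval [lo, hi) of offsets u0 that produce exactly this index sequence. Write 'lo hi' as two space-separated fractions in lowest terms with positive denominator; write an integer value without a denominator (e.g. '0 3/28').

1/55 2/55

C = [9/55, 14/55, 3/11, 24/55, 6/11, 36/55, 9/11, 52/55, 52/55, 1]
j=0 picked index 0: u0 ∈ [0, 9/55)
j=1 picked index 0: u0 ∈ [-1/10, 7/110)
j=2 picked index 1: u0 ∈ [-2/55, 3/55)
j=3 picked index 3: u0 ∈ [-3/110, 3/22)
j=4 picked index 3: u0 ∈ [-7/55, 2/55)
j=5 picked index 4: u0 ∈ [-7/110, 1/22)
j=6 picked index 5: u0 ∈ [-3/55, 3/55)
j=7 picked index 6: u0 ∈ [-1/22, 13/110)
j=8 picked index 7: u0 ∈ [1/55, 8/55)
j=9 picked index 7: u0 ∈ [-9/110, 1/22)
intersection: [1/55, 2/55)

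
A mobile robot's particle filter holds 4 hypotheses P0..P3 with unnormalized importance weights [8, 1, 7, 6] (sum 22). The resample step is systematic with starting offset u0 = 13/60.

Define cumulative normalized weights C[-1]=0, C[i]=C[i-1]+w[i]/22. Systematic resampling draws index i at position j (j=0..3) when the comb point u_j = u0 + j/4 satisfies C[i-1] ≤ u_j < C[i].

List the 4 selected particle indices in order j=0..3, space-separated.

0 2 2 3

C = [4/11, 9/22, 8/11, 1]
j=0: u_0=13/60 ∈ [0, 4/11) → index 0
j=1: u_1=7/15 ∈ [9/22, 8/11) → index 2
j=2: u_2=43/60 ∈ [9/22, 8/11) → index 2
j=3: u_3=29/30 ∈ [8/11, 1) → index 3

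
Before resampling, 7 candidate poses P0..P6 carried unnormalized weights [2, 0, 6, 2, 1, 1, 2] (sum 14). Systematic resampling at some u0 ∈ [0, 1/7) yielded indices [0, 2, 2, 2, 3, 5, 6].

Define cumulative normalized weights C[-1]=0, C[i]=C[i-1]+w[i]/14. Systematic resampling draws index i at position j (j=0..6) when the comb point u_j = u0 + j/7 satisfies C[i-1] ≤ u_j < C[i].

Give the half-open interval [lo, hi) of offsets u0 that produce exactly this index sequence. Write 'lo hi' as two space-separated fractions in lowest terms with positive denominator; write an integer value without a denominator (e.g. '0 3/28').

1/14 1/7

C = [1/7, 1/7, 4/7, 5/7, 11/14, 6/7, 1]
j=0 picked index 0: u0 ∈ [0, 1/7)
j=1 picked index 2: u0 ∈ [0, 3/7)
j=2 picked index 2: u0 ∈ [-1/7, 2/7)
j=3 picked index 2: u0 ∈ [-2/7, 1/7)
j=4 picked index 3: u0 ∈ [0, 1/7)
j=5 picked index 5: u0 ∈ [1/14, 1/7)
j=6 picked index 6: u0 ∈ [0, 1/7)
intersection: [1/14, 1/7)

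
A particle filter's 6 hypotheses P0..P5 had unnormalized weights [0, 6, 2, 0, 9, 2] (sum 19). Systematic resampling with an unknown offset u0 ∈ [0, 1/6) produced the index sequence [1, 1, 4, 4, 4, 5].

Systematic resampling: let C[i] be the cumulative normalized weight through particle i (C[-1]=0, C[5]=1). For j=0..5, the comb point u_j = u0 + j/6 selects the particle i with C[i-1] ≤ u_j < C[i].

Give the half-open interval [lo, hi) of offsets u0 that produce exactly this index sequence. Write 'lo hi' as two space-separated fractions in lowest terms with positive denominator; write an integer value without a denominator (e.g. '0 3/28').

5/57 17/114

C = [0, 6/19, 8/19, 8/19, 17/19, 1]
j=0 picked index 1: u0 ∈ [0, 6/19)
j=1 picked index 1: u0 ∈ [-1/6, 17/114)
j=2 picked index 4: u0 ∈ [5/57, 32/57)
j=3 picked index 4: u0 ∈ [-3/38, 15/38)
j=4 picked index 4: u0 ∈ [-14/57, 13/57)
j=5 picked index 5: u0 ∈ [7/114, 1/6)
intersection: [5/57, 17/114)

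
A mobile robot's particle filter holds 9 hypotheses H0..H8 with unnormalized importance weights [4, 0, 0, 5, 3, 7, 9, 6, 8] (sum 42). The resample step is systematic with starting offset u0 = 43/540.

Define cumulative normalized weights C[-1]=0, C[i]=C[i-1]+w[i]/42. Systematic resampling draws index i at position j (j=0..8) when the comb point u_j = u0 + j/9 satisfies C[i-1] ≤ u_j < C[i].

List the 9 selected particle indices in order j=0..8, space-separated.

C = [2/21, 2/21, 2/21, 3/14, 2/7, 19/42, 2/3, 17/21, 1]
j=0: u_0=43/540 ∈ [0, 2/21) → index 0
j=1: u_1=103/540 ∈ [2/21, 3/14) → index 3
j=2: u_2=163/540 ∈ [2/7, 19/42) → index 5
j=3: u_3=223/540 ∈ [2/7, 19/42) → index 5
j=4: u_4=283/540 ∈ [19/42, 2/3) → index 6
j=5: u_5=343/540 ∈ [19/42, 2/3) → index 6
j=6: u_6=403/540 ∈ [2/3, 17/21) → index 7
j=7: u_7=463/540 ∈ [17/21, 1) → index 8
j=8: u_8=523/540 ∈ [17/21, 1) → index 8

0 3 5 5 6 6 7 8 8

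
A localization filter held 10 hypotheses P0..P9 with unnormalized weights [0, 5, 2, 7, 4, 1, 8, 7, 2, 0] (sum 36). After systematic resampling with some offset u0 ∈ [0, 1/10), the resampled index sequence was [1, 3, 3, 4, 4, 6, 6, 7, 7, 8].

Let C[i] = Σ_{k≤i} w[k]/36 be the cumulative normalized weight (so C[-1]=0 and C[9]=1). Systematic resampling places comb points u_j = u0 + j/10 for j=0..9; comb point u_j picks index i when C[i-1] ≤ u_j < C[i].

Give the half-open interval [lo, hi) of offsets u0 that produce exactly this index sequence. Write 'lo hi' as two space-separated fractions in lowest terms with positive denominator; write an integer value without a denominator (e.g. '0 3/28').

C = [0, 5/36, 7/36, 7/18, 1/2, 19/36, 3/4, 17/18, 1, 1]
j=0 picked index 1: u0 ∈ [0, 5/36)
j=1 picked index 3: u0 ∈ [17/180, 13/45)
j=2 picked index 3: u0 ∈ [-1/180, 17/90)
j=3 picked index 4: u0 ∈ [4/45, 1/5)
j=4 picked index 4: u0 ∈ [-1/90, 1/10)
j=5 picked index 6: u0 ∈ [1/36, 1/4)
j=6 picked index 6: u0 ∈ [-13/180, 3/20)
j=7 picked index 7: u0 ∈ [1/20, 11/45)
j=8 picked index 7: u0 ∈ [-1/20, 13/90)
j=9 picked index 8: u0 ∈ [2/45, 1/10)
intersection: [17/180, 1/10)

17/180 1/10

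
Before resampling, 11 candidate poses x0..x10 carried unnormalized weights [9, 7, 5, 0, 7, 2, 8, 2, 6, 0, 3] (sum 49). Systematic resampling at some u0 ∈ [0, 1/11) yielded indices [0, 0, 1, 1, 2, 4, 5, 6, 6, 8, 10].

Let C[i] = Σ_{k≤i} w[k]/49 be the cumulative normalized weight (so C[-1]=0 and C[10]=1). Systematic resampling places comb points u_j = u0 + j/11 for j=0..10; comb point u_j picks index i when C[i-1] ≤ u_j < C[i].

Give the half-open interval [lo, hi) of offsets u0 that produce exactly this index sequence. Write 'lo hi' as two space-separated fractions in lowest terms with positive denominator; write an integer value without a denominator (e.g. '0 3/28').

C = [9/49, 16/49, 3/7, 3/7, 4/7, 30/49, 38/49, 40/49, 46/49, 46/49, 1]
j=0 picked index 0: u0 ∈ [0, 9/49)
j=1 picked index 0: u0 ∈ [-1/11, 50/539)
j=2 picked index 1: u0 ∈ [1/539, 78/539)
j=3 picked index 1: u0 ∈ [-48/539, 29/539)
j=4 picked index 2: u0 ∈ [-20/539, 5/77)
j=5 picked index 4: u0 ∈ [-2/77, 9/77)
j=6 picked index 5: u0 ∈ [2/77, 36/539)
j=7 picked index 6: u0 ∈ [-13/539, 75/539)
j=8 picked index 6: u0 ∈ [-62/539, 26/539)
j=9 picked index 8: u0 ∈ [-1/539, 65/539)
j=10 picked index 10: u0 ∈ [16/539, 1/11)
intersection: [16/539, 26/539)

16/539 26/539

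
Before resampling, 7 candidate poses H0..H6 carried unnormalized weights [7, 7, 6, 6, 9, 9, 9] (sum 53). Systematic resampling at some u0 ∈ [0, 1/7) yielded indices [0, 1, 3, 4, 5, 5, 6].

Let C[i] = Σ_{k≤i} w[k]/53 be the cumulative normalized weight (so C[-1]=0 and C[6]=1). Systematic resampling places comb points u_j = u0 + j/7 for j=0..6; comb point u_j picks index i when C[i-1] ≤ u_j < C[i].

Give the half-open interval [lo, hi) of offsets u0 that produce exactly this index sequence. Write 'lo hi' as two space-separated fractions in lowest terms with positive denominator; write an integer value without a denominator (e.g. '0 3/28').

C = [7/53, 14/53, 20/53, 26/53, 35/53, 44/53, 1]
j=0 picked index 0: u0 ∈ [0, 7/53)
j=1 picked index 1: u0 ∈ [-4/371, 45/371)
j=2 picked index 3: u0 ∈ [34/371, 76/371)
j=3 picked index 4: u0 ∈ [23/371, 86/371)
j=4 picked index 5: u0 ∈ [33/371, 96/371)
j=5 picked index 5: u0 ∈ [-20/371, 43/371)
j=6 picked index 6: u0 ∈ [-10/371, 1/7)
intersection: [34/371, 43/371)

34/371 43/371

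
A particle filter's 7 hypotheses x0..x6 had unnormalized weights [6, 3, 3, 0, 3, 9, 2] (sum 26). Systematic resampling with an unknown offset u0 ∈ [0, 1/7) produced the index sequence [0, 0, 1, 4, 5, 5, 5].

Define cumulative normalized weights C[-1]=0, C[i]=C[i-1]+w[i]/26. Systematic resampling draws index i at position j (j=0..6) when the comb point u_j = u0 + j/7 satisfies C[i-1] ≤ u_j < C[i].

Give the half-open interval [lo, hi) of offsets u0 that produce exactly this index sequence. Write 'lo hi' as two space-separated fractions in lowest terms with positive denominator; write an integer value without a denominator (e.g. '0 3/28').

3/91 11/182

C = [3/13, 9/26, 6/13, 6/13, 15/26, 12/13, 1]
j=0 picked index 0: u0 ∈ [0, 3/13)
j=1 picked index 0: u0 ∈ [-1/7, 8/91)
j=2 picked index 1: u0 ∈ [-5/91, 11/182)
j=3 picked index 4: u0 ∈ [3/91, 27/182)
j=4 picked index 5: u0 ∈ [1/182, 32/91)
j=5 picked index 5: u0 ∈ [-25/182, 19/91)
j=6 picked index 5: u0 ∈ [-51/182, 6/91)
intersection: [3/91, 11/182)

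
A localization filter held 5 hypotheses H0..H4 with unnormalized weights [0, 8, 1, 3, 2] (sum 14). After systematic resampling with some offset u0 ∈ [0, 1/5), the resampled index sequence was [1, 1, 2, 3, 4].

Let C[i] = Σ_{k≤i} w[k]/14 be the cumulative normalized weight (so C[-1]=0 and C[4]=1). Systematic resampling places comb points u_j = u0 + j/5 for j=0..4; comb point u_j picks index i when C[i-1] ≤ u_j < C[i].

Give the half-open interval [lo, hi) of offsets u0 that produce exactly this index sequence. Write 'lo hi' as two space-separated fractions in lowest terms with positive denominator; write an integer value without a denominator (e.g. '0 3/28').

6/35 1/5

C = [0, 4/7, 9/14, 6/7, 1]
j=0 picked index 1: u0 ∈ [0, 4/7)
j=1 picked index 1: u0 ∈ [-1/5, 13/35)
j=2 picked index 2: u0 ∈ [6/35, 17/70)
j=3 picked index 3: u0 ∈ [3/70, 9/35)
j=4 picked index 4: u0 ∈ [2/35, 1/5)
intersection: [6/35, 1/5)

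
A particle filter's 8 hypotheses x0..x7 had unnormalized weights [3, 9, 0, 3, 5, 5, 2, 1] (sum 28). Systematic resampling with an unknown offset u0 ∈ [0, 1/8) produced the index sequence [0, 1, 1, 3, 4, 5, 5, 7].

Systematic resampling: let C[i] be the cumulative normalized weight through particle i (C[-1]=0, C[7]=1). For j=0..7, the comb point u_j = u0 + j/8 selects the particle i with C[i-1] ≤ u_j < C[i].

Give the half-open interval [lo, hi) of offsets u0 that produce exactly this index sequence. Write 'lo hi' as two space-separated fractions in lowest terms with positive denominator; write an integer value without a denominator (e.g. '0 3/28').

5/56 3/28

C = [3/28, 3/7, 3/7, 15/28, 5/7, 25/28, 27/28, 1]
j=0 picked index 0: u0 ∈ [0, 3/28)
j=1 picked index 1: u0 ∈ [-1/56, 17/56)
j=2 picked index 1: u0 ∈ [-1/7, 5/28)
j=3 picked index 3: u0 ∈ [3/56, 9/56)
j=4 picked index 4: u0 ∈ [1/28, 3/14)
j=5 picked index 5: u0 ∈ [5/56, 15/56)
j=6 picked index 5: u0 ∈ [-1/28, 1/7)
j=7 picked index 7: u0 ∈ [5/56, 1/8)
intersection: [5/56, 3/28)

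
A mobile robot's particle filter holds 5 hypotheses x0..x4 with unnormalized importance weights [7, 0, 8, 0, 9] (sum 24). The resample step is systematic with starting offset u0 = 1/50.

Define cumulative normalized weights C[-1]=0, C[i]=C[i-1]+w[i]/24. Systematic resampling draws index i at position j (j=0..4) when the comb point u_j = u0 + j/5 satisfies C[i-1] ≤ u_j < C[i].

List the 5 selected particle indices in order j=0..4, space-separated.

0 0 2 2 4

C = [7/24, 7/24, 5/8, 5/8, 1]
j=0: u_0=1/50 ∈ [0, 7/24) → index 0
j=1: u_1=11/50 ∈ [0, 7/24) → index 0
j=2: u_2=21/50 ∈ [7/24, 5/8) → index 2
j=3: u_3=31/50 ∈ [7/24, 5/8) → index 2
j=4: u_4=41/50 ∈ [5/8, 1) → index 4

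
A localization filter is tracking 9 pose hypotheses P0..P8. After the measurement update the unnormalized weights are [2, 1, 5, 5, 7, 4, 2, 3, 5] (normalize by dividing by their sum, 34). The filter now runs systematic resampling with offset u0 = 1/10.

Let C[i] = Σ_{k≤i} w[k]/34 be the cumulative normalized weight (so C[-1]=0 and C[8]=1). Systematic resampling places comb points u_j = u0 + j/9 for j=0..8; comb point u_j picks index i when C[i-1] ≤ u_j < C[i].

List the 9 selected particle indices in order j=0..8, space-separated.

C = [1/17, 3/34, 4/17, 13/34, 10/17, 12/17, 13/17, 29/34, 1]
j=0: u_0=1/10 ∈ [3/34, 4/17) → index 2
j=1: u_1=19/90 ∈ [3/34, 4/17) → index 2
j=2: u_2=29/90 ∈ [4/17, 13/34) → index 3
j=3: u_3=13/30 ∈ [13/34, 10/17) → index 4
j=4: u_4=49/90 ∈ [13/34, 10/17) → index 4
j=5: u_5=59/90 ∈ [10/17, 12/17) → index 5
j=6: u_6=23/30 ∈ [13/17, 29/34) → index 7
j=7: u_7=79/90 ∈ [29/34, 1) → index 8
j=8: u_8=89/90 ∈ [29/34, 1) → index 8

2 2 3 4 4 5 7 8 8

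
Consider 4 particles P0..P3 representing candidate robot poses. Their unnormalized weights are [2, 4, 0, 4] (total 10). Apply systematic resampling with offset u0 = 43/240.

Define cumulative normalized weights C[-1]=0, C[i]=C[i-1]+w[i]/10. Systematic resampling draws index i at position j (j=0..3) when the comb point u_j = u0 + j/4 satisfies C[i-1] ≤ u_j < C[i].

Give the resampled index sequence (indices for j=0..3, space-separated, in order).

0 1 3 3

C = [1/5, 3/5, 3/5, 1]
j=0: u_0=43/240 ∈ [0, 1/5) → index 0
j=1: u_1=103/240 ∈ [1/5, 3/5) → index 1
j=2: u_2=163/240 ∈ [3/5, 1) → index 3
j=3: u_3=223/240 ∈ [3/5, 1) → index 3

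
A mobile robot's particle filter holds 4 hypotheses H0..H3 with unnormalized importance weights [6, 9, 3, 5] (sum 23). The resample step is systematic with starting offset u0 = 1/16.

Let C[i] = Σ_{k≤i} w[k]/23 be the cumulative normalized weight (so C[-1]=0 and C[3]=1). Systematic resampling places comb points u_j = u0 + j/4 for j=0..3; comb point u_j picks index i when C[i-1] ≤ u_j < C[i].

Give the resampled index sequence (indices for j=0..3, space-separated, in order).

0 1 1 3

C = [6/23, 15/23, 18/23, 1]
j=0: u_0=1/16 ∈ [0, 6/23) → index 0
j=1: u_1=5/16 ∈ [6/23, 15/23) → index 1
j=2: u_2=9/16 ∈ [6/23, 15/23) → index 1
j=3: u_3=13/16 ∈ [18/23, 1) → index 3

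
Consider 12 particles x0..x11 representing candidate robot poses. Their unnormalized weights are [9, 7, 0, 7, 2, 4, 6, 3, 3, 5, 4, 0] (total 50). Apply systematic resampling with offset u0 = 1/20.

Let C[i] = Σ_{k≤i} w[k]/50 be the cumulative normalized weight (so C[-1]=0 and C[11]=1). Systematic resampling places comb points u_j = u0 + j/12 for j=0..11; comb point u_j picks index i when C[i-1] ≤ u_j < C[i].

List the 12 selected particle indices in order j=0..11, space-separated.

C = [9/50, 8/25, 8/25, 23/50, 1/2, 29/50, 7/10, 19/25, 41/50, 23/25, 1, 1]
j=0: u_0=1/20 ∈ [0, 9/50) → index 0
j=1: u_1=2/15 ∈ [0, 9/50) → index 0
j=2: u_2=13/60 ∈ [9/50, 8/25) → index 1
j=3: u_3=3/10 ∈ [9/50, 8/25) → index 1
j=4: u_4=23/60 ∈ [8/25, 23/50) → index 3
j=5: u_5=7/15 ∈ [23/50, 1/2) → index 4
j=6: u_6=11/20 ∈ [1/2, 29/50) → index 5
j=7: u_7=19/30 ∈ [29/50, 7/10) → index 6
j=8: u_8=43/60 ∈ [7/10, 19/25) → index 7
j=9: u_9=4/5 ∈ [19/25, 41/50) → index 8
j=10: u_10=53/60 ∈ [41/50, 23/25) → index 9
j=11: u_11=29/30 ∈ [23/25, 1) → index 10

0 0 1 1 3 4 5 6 7 8 9 10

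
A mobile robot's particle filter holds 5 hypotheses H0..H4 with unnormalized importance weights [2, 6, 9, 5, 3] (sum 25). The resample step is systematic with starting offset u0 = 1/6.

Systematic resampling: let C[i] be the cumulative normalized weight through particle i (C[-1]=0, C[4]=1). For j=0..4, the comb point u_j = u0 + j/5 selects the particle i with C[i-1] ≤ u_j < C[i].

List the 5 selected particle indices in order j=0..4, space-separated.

C = [2/25, 8/25, 17/25, 22/25, 1]
j=0: u_0=1/6 ∈ [2/25, 8/25) → index 1
j=1: u_1=11/30 ∈ [8/25, 17/25) → index 2
j=2: u_2=17/30 ∈ [8/25, 17/25) → index 2
j=3: u_3=23/30 ∈ [17/25, 22/25) → index 3
j=4: u_4=29/30 ∈ [22/25, 1) → index 4

1 2 2 3 4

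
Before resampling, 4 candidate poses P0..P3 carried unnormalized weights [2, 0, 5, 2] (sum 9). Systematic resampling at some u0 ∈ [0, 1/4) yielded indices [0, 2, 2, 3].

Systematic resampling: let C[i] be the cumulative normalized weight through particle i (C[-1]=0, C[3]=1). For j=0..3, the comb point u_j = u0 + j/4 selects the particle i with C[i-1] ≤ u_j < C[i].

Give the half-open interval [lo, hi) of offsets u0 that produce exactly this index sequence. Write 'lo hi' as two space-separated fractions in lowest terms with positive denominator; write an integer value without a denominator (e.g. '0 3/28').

C = [2/9, 2/9, 7/9, 1]
j=0 picked index 0: u0 ∈ [0, 2/9)
j=1 picked index 2: u0 ∈ [-1/36, 19/36)
j=2 picked index 2: u0 ∈ [-5/18, 5/18)
j=3 picked index 3: u0 ∈ [1/36, 1/4)
intersection: [1/36, 2/9)

1/36 2/9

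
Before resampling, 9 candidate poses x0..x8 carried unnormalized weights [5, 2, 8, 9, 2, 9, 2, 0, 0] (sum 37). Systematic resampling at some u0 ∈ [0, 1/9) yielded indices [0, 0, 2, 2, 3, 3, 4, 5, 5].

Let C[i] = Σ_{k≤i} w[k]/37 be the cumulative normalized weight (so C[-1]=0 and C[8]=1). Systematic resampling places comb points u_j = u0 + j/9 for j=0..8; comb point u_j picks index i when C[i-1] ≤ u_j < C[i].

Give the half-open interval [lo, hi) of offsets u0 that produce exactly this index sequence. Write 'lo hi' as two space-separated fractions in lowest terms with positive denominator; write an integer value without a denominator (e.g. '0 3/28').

C = [5/37, 7/37, 15/37, 24/37, 26/37, 35/37, 1, 1, 1]
j=0 picked index 0: u0 ∈ [0, 5/37)
j=1 picked index 0: u0 ∈ [-1/9, 8/333)
j=2 picked index 2: u0 ∈ [-11/333, 61/333)
j=3 picked index 2: u0 ∈ [-16/111, 8/111)
j=4 picked index 3: u0 ∈ [-13/333, 68/333)
j=5 picked index 3: u0 ∈ [-50/333, 31/333)
j=6 picked index 4: u0 ∈ [-2/111, 4/111)
j=7 picked index 5: u0 ∈ [-25/333, 56/333)
j=8 picked index 5: u0 ∈ [-62/333, 19/333)
intersection: [0, 8/333)

0 8/333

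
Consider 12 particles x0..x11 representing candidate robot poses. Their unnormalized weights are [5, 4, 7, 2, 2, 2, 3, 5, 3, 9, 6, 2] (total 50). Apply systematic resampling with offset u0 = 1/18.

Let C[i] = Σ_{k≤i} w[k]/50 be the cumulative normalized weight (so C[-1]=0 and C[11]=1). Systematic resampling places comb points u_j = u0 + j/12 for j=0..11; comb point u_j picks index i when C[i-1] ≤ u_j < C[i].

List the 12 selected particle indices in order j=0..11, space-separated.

C = [1/10, 9/50, 8/25, 9/25, 2/5, 11/25, 1/2, 3/5, 33/50, 21/25, 24/25, 1]
j=0: u_0=1/18 ∈ [0, 1/10) → index 0
j=1: u_1=5/36 ∈ [1/10, 9/50) → index 1
j=2: u_2=2/9 ∈ [9/50, 8/25) → index 2
j=3: u_3=11/36 ∈ [9/50, 8/25) → index 2
j=4: u_4=7/18 ∈ [9/25, 2/5) → index 4
j=5: u_5=17/36 ∈ [11/25, 1/2) → index 6
j=6: u_6=5/9 ∈ [1/2, 3/5) → index 7
j=7: u_7=23/36 ∈ [3/5, 33/50) → index 8
j=8: u_8=13/18 ∈ [33/50, 21/25) → index 9
j=9: u_9=29/36 ∈ [33/50, 21/25) → index 9
j=10: u_10=8/9 ∈ [21/25, 24/25) → index 10
j=11: u_11=35/36 ∈ [24/25, 1) → index 11

0 1 2 2 4 6 7 8 9 9 10 11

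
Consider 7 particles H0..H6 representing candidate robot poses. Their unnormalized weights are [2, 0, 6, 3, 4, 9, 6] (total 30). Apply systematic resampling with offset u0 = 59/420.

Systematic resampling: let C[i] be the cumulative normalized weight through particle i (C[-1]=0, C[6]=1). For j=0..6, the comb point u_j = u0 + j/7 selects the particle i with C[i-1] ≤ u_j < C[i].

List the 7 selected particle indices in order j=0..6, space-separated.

C = [1/15, 1/15, 4/15, 11/30, 1/2, 4/5, 1]
j=0: u_0=59/420 ∈ [1/15, 4/15) → index 2
j=1: u_1=17/60 ∈ [4/15, 11/30) → index 3
j=2: u_2=179/420 ∈ [11/30, 1/2) → index 4
j=3: u_3=239/420 ∈ [1/2, 4/5) → index 5
j=4: u_4=299/420 ∈ [1/2, 4/5) → index 5
j=5: u_5=359/420 ∈ [4/5, 1) → index 6
j=6: u_6=419/420 ∈ [4/5, 1) → index 6

2 3 4 5 5 6 6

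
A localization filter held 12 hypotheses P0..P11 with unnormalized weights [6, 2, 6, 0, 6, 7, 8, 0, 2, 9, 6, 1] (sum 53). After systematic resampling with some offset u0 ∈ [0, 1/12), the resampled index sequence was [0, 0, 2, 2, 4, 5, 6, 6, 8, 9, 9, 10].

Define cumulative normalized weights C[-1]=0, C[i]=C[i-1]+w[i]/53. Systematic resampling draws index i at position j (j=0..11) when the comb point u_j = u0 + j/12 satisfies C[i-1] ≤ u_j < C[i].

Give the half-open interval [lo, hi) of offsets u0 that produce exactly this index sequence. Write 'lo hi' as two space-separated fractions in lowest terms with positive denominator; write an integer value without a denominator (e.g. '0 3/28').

1/106 3/212

C = [6/53, 8/53, 14/53, 14/53, 20/53, 27/53, 35/53, 35/53, 37/53, 46/53, 52/53, 1]
j=0 picked index 0: u0 ∈ [0, 6/53)
j=1 picked index 0: u0 ∈ [-1/12, 19/636)
j=2 picked index 2: u0 ∈ [-5/318, 31/318)
j=3 picked index 2: u0 ∈ [-21/212, 3/212)
j=4 picked index 4: u0 ∈ [-11/159, 7/159)
j=5 picked index 5: u0 ∈ [-25/636, 59/636)
j=6 picked index 6: u0 ∈ [1/106, 17/106)
j=7 picked index 6: u0 ∈ [-47/636, 49/636)
j=8 picked index 8: u0 ∈ [-1/159, 5/159)
j=9 picked index 9: u0 ∈ [-11/212, 25/212)
j=10 picked index 9: u0 ∈ [-43/318, 11/318)
j=11 picked index 10: u0 ∈ [-31/636, 41/636)
intersection: [1/106, 3/212)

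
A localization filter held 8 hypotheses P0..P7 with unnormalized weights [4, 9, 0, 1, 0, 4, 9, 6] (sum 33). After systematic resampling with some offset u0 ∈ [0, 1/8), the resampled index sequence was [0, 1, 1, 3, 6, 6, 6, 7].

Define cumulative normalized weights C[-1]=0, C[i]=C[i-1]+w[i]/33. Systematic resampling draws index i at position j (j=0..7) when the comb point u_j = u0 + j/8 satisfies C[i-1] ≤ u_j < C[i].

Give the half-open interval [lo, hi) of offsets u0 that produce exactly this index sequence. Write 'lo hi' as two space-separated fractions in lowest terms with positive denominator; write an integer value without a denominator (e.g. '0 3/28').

C = [4/33, 13/33, 13/33, 14/33, 14/33, 6/11, 9/11, 1]
j=0 picked index 0: u0 ∈ [0, 4/33)
j=1 picked index 1: u0 ∈ [-1/264, 71/264)
j=2 picked index 1: u0 ∈ [-17/132, 19/132)
j=3 picked index 3: u0 ∈ [5/264, 13/264)
j=4 picked index 6: u0 ∈ [1/22, 7/22)
j=5 picked index 6: u0 ∈ [-7/88, 17/88)
j=6 picked index 6: u0 ∈ [-9/44, 3/44)
j=7 picked index 7: u0 ∈ [-5/88, 1/8)
intersection: [1/22, 13/264)

1/22 13/264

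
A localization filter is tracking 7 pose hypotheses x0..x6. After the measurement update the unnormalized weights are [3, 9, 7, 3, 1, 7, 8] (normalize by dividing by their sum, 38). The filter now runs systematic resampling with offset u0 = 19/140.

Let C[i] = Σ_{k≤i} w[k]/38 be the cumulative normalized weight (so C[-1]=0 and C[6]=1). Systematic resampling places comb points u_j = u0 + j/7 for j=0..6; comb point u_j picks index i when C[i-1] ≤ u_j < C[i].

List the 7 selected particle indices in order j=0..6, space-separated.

C = [3/38, 6/19, 1/2, 11/19, 23/38, 15/19, 1]
j=0: u_0=19/140 ∈ [3/38, 6/19) → index 1
j=1: u_1=39/140 ∈ [3/38, 6/19) → index 1
j=2: u_2=59/140 ∈ [6/19, 1/2) → index 2
j=3: u_3=79/140 ∈ [1/2, 11/19) → index 3
j=4: u_4=99/140 ∈ [23/38, 15/19) → index 5
j=5: u_5=17/20 ∈ [15/19, 1) → index 6
j=6: u_6=139/140 ∈ [15/19, 1) → index 6

1 1 2 3 5 6 6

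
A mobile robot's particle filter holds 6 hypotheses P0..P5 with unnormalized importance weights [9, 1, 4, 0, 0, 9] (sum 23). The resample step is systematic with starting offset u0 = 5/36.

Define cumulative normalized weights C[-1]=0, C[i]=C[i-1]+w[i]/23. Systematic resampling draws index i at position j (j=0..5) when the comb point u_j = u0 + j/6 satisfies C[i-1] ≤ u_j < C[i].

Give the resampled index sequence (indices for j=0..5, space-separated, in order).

C = [9/23, 10/23, 14/23, 14/23, 14/23, 1]
j=0: u_0=5/36 ∈ [0, 9/23) → index 0
j=1: u_1=11/36 ∈ [0, 9/23) → index 0
j=2: u_2=17/36 ∈ [10/23, 14/23) → index 2
j=3: u_3=23/36 ∈ [14/23, 1) → index 5
j=4: u_4=29/36 ∈ [14/23, 1) → index 5
j=5: u_5=35/36 ∈ [14/23, 1) → index 5

0 0 2 5 5 5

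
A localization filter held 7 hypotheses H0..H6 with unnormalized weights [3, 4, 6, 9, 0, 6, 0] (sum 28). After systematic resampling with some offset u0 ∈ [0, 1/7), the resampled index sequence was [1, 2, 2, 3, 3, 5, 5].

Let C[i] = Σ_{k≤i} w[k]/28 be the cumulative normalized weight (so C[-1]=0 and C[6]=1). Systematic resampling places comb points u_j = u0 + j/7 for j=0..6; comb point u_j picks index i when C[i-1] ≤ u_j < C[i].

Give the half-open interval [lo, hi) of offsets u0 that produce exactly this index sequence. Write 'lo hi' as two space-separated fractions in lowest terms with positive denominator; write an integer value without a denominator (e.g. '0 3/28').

3/28 1/7

C = [3/28, 1/4, 13/28, 11/14, 11/14, 1, 1]
j=0 picked index 1: u0 ∈ [3/28, 1/4)
j=1 picked index 2: u0 ∈ [3/28, 9/28)
j=2 picked index 2: u0 ∈ [-1/28, 5/28)
j=3 picked index 3: u0 ∈ [1/28, 5/14)
j=4 picked index 3: u0 ∈ [-3/28, 3/14)
j=5 picked index 5: u0 ∈ [1/14, 2/7)
j=6 picked index 5: u0 ∈ [-1/14, 1/7)
intersection: [3/28, 1/7)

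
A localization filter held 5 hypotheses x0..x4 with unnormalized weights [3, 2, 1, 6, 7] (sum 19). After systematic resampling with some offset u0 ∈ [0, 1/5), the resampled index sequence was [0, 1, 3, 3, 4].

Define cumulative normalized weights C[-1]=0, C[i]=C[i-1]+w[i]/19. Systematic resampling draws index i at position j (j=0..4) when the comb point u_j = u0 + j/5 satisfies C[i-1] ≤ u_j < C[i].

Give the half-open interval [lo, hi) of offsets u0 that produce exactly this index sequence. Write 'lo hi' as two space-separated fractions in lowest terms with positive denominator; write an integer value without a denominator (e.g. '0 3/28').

C = [3/19, 5/19, 6/19, 12/19, 1]
j=0 picked index 0: u0 ∈ [0, 3/19)
j=1 picked index 1: u0 ∈ [-4/95, 6/95)
j=2 picked index 3: u0 ∈ [-8/95, 22/95)
j=3 picked index 3: u0 ∈ [-27/95, 3/95)
j=4 picked index 4: u0 ∈ [-16/95, 1/5)
intersection: [0, 3/95)

0 3/95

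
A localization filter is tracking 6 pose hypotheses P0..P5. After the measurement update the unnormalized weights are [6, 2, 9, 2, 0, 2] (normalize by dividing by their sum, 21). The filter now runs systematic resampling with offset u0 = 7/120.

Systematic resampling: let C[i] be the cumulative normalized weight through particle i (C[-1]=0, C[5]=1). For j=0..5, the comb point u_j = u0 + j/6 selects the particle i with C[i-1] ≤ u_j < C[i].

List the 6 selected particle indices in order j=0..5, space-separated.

0 0 2 2 2 3

C = [2/7, 8/21, 17/21, 19/21, 19/21, 1]
j=0: u_0=7/120 ∈ [0, 2/7) → index 0
j=1: u_1=9/40 ∈ [0, 2/7) → index 0
j=2: u_2=47/120 ∈ [8/21, 17/21) → index 2
j=3: u_3=67/120 ∈ [8/21, 17/21) → index 2
j=4: u_4=29/40 ∈ [8/21, 17/21) → index 2
j=5: u_5=107/120 ∈ [17/21, 19/21) → index 3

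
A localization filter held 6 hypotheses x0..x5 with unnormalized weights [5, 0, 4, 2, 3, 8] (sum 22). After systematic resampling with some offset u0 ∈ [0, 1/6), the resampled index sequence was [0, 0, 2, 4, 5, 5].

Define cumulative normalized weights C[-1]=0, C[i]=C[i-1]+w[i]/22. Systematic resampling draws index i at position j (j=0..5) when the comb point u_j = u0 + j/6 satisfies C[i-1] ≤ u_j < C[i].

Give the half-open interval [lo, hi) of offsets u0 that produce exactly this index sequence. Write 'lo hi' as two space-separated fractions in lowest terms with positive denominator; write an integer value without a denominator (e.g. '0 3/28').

0 2/33

C = [5/22, 5/22, 9/22, 1/2, 7/11, 1]
j=0 picked index 0: u0 ∈ [0, 5/22)
j=1 picked index 0: u0 ∈ [-1/6, 2/33)
j=2 picked index 2: u0 ∈ [-7/66, 5/66)
j=3 picked index 4: u0 ∈ [0, 3/22)
j=4 picked index 5: u0 ∈ [-1/33, 1/3)
j=5 picked index 5: u0 ∈ [-13/66, 1/6)
intersection: [0, 2/33)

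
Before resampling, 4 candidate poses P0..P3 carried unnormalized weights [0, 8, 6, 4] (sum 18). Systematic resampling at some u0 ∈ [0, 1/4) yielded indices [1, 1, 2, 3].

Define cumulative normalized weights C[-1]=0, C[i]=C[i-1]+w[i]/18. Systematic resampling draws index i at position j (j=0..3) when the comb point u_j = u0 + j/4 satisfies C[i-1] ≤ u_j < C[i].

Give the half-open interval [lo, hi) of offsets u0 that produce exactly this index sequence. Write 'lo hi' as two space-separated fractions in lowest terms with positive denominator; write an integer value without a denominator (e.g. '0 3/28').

1/36 7/36

C = [0, 4/9, 7/9, 1]
j=0 picked index 1: u0 ∈ [0, 4/9)
j=1 picked index 1: u0 ∈ [-1/4, 7/36)
j=2 picked index 2: u0 ∈ [-1/18, 5/18)
j=3 picked index 3: u0 ∈ [1/36, 1/4)
intersection: [1/36, 7/36)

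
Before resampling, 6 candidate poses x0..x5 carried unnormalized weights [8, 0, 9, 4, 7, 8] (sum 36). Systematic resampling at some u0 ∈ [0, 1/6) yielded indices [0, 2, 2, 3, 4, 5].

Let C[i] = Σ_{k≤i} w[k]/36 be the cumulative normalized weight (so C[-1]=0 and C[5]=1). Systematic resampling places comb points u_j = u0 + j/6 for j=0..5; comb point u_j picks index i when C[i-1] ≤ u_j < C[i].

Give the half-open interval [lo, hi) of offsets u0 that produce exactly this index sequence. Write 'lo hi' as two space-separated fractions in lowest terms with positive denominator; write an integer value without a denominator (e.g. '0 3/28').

C = [2/9, 2/9, 17/36, 7/12, 7/9, 1]
j=0 picked index 0: u0 ∈ [0, 2/9)
j=1 picked index 2: u0 ∈ [1/18, 11/36)
j=2 picked index 2: u0 ∈ [-1/9, 5/36)
j=3 picked index 3: u0 ∈ [-1/36, 1/12)
j=4 picked index 4: u0 ∈ [-1/12, 1/9)
j=5 picked index 5: u0 ∈ [-1/18, 1/6)
intersection: [1/18, 1/12)

1/18 1/12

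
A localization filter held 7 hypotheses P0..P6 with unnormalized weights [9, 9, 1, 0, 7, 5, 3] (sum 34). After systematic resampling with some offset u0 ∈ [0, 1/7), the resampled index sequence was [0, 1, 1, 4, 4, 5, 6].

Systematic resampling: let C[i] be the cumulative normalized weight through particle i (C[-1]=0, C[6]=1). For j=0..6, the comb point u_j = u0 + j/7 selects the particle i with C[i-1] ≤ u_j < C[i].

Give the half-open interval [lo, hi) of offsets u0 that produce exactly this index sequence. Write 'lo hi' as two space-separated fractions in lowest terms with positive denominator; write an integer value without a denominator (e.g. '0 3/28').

31/238 1/7

C = [9/34, 9/17, 19/34, 19/34, 13/17, 31/34, 1]
j=0 picked index 0: u0 ∈ [0, 9/34)
j=1 picked index 1: u0 ∈ [29/238, 46/119)
j=2 picked index 1: u0 ∈ [-5/238, 29/119)
j=3 picked index 4: u0 ∈ [31/238, 40/119)
j=4 picked index 4: u0 ∈ [-3/238, 23/119)
j=5 picked index 5: u0 ∈ [6/119, 47/238)
j=6 picked index 6: u0 ∈ [13/238, 1/7)
intersection: [31/238, 1/7)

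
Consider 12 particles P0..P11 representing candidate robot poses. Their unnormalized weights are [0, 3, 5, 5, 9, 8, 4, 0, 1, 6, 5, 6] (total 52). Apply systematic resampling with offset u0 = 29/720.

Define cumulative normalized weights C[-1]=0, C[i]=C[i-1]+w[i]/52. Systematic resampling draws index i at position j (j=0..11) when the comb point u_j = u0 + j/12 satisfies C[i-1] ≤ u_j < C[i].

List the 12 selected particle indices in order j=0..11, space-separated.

C = [0, 3/52, 2/13, 1/4, 11/26, 15/26, 17/26, 17/26, 35/52, 41/52, 23/26, 1]
j=0: u_0=29/720 ∈ [0, 3/52) → index 1
j=1: u_1=89/720 ∈ [3/52, 2/13) → index 2
j=2: u_2=149/720 ∈ [2/13, 1/4) → index 3
j=3: u_3=209/720 ∈ [1/4, 11/26) → index 4
j=4: u_4=269/720 ∈ [1/4, 11/26) → index 4
j=5: u_5=329/720 ∈ [11/26, 15/26) → index 5
j=6: u_6=389/720 ∈ [11/26, 15/26) → index 5
j=7: u_7=449/720 ∈ [15/26, 17/26) → index 6
j=8: u_8=509/720 ∈ [35/52, 41/52) → index 9
j=9: u_9=569/720 ∈ [41/52, 23/26) → index 10
j=10: u_10=629/720 ∈ [41/52, 23/26) → index 10
j=11: u_11=689/720 ∈ [23/26, 1) → index 11

1 2 3 4 4 5 5 6 9 10 10 11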